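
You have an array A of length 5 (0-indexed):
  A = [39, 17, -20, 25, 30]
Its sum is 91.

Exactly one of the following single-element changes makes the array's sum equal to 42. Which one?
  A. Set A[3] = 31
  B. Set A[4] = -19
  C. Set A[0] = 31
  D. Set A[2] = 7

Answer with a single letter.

Answer: B

Derivation:
Option A: A[3] 25->31, delta=6, new_sum=91+(6)=97
Option B: A[4] 30->-19, delta=-49, new_sum=91+(-49)=42 <-- matches target
Option C: A[0] 39->31, delta=-8, new_sum=91+(-8)=83
Option D: A[2] -20->7, delta=27, new_sum=91+(27)=118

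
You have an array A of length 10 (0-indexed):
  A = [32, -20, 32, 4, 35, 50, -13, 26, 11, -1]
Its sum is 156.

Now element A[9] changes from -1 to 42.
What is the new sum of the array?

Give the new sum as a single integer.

Answer: 199

Derivation:
Old value at index 9: -1
New value at index 9: 42
Delta = 42 - -1 = 43
New sum = old_sum + delta = 156 + (43) = 199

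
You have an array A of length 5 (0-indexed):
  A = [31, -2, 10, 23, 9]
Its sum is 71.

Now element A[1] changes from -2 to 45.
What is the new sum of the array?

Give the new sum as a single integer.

Old value at index 1: -2
New value at index 1: 45
Delta = 45 - -2 = 47
New sum = old_sum + delta = 71 + (47) = 118

Answer: 118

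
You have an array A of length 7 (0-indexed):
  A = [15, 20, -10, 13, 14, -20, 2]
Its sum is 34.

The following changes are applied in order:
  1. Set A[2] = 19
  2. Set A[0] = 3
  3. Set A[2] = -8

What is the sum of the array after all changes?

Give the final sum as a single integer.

Answer: 24

Derivation:
Initial sum: 34
Change 1: A[2] -10 -> 19, delta = 29, sum = 63
Change 2: A[0] 15 -> 3, delta = -12, sum = 51
Change 3: A[2] 19 -> -8, delta = -27, sum = 24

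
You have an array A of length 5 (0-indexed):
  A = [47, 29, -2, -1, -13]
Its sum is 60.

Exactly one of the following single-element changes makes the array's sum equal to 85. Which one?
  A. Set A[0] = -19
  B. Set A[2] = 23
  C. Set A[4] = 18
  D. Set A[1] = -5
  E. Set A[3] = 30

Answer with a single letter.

Option A: A[0] 47->-19, delta=-66, new_sum=60+(-66)=-6
Option B: A[2] -2->23, delta=25, new_sum=60+(25)=85 <-- matches target
Option C: A[4] -13->18, delta=31, new_sum=60+(31)=91
Option D: A[1] 29->-5, delta=-34, new_sum=60+(-34)=26
Option E: A[3] -1->30, delta=31, new_sum=60+(31)=91

Answer: B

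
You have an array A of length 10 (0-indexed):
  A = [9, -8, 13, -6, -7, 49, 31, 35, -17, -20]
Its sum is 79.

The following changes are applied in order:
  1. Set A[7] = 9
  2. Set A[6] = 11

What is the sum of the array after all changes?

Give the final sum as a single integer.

Initial sum: 79
Change 1: A[7] 35 -> 9, delta = -26, sum = 53
Change 2: A[6] 31 -> 11, delta = -20, sum = 33

Answer: 33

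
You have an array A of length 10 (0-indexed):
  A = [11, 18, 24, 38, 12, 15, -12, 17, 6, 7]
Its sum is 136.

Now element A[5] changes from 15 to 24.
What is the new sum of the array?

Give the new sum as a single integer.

Old value at index 5: 15
New value at index 5: 24
Delta = 24 - 15 = 9
New sum = old_sum + delta = 136 + (9) = 145

Answer: 145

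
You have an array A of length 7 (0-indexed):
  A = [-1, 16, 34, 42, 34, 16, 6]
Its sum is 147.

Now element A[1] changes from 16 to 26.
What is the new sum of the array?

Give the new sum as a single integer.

Answer: 157

Derivation:
Old value at index 1: 16
New value at index 1: 26
Delta = 26 - 16 = 10
New sum = old_sum + delta = 147 + (10) = 157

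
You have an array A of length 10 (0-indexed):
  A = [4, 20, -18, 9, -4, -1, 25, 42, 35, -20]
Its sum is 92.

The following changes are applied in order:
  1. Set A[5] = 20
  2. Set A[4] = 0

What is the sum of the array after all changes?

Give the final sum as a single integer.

Answer: 117

Derivation:
Initial sum: 92
Change 1: A[5] -1 -> 20, delta = 21, sum = 113
Change 2: A[4] -4 -> 0, delta = 4, sum = 117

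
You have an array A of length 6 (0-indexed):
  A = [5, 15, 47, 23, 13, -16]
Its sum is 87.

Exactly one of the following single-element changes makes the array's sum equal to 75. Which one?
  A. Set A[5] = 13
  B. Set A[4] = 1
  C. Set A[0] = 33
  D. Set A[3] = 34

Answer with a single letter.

Option A: A[5] -16->13, delta=29, new_sum=87+(29)=116
Option B: A[4] 13->1, delta=-12, new_sum=87+(-12)=75 <-- matches target
Option C: A[0] 5->33, delta=28, new_sum=87+(28)=115
Option D: A[3] 23->34, delta=11, new_sum=87+(11)=98

Answer: B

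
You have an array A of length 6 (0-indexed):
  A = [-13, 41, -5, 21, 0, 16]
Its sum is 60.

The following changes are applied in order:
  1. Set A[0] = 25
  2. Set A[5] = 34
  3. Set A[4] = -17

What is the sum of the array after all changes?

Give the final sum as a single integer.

Initial sum: 60
Change 1: A[0] -13 -> 25, delta = 38, sum = 98
Change 2: A[5] 16 -> 34, delta = 18, sum = 116
Change 3: A[4] 0 -> -17, delta = -17, sum = 99

Answer: 99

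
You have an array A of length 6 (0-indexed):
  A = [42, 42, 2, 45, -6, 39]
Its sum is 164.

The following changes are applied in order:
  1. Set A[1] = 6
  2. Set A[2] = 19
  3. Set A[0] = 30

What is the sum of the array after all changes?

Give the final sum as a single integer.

Initial sum: 164
Change 1: A[1] 42 -> 6, delta = -36, sum = 128
Change 2: A[2] 2 -> 19, delta = 17, sum = 145
Change 3: A[0] 42 -> 30, delta = -12, sum = 133

Answer: 133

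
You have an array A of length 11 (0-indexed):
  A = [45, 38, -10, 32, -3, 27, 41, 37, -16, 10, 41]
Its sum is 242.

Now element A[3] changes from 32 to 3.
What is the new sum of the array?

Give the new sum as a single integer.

Answer: 213

Derivation:
Old value at index 3: 32
New value at index 3: 3
Delta = 3 - 32 = -29
New sum = old_sum + delta = 242 + (-29) = 213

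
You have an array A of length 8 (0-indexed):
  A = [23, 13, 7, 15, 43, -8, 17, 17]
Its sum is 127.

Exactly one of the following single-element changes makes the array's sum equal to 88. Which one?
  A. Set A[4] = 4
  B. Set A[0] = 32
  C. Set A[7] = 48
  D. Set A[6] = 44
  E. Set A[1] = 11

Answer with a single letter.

Answer: A

Derivation:
Option A: A[4] 43->4, delta=-39, new_sum=127+(-39)=88 <-- matches target
Option B: A[0] 23->32, delta=9, new_sum=127+(9)=136
Option C: A[7] 17->48, delta=31, new_sum=127+(31)=158
Option D: A[6] 17->44, delta=27, new_sum=127+(27)=154
Option E: A[1] 13->11, delta=-2, new_sum=127+(-2)=125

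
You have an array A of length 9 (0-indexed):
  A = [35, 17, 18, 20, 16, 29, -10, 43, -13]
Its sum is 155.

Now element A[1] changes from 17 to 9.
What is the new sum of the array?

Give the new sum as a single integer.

Old value at index 1: 17
New value at index 1: 9
Delta = 9 - 17 = -8
New sum = old_sum + delta = 155 + (-8) = 147

Answer: 147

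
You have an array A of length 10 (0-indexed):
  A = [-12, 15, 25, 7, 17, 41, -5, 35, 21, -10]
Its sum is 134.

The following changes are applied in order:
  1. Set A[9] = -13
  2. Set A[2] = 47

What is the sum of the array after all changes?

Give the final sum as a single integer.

Initial sum: 134
Change 1: A[9] -10 -> -13, delta = -3, sum = 131
Change 2: A[2] 25 -> 47, delta = 22, sum = 153

Answer: 153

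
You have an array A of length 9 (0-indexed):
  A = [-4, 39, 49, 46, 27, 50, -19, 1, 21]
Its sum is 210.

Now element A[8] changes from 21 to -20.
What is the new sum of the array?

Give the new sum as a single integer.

Answer: 169

Derivation:
Old value at index 8: 21
New value at index 8: -20
Delta = -20 - 21 = -41
New sum = old_sum + delta = 210 + (-41) = 169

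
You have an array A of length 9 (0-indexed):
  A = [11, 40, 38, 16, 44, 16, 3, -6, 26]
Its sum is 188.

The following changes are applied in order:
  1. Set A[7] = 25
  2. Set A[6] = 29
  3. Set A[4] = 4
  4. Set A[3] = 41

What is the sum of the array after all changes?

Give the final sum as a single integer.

Answer: 230

Derivation:
Initial sum: 188
Change 1: A[7] -6 -> 25, delta = 31, sum = 219
Change 2: A[6] 3 -> 29, delta = 26, sum = 245
Change 3: A[4] 44 -> 4, delta = -40, sum = 205
Change 4: A[3] 16 -> 41, delta = 25, sum = 230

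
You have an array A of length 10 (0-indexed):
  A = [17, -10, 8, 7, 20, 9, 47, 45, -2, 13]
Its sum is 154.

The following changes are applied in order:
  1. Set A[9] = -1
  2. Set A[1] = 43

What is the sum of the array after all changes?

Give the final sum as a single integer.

Answer: 193

Derivation:
Initial sum: 154
Change 1: A[9] 13 -> -1, delta = -14, sum = 140
Change 2: A[1] -10 -> 43, delta = 53, sum = 193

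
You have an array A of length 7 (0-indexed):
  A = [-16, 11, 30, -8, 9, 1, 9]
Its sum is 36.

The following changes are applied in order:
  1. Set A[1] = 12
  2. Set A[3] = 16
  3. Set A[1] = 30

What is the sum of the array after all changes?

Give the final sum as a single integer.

Answer: 79

Derivation:
Initial sum: 36
Change 1: A[1] 11 -> 12, delta = 1, sum = 37
Change 2: A[3] -8 -> 16, delta = 24, sum = 61
Change 3: A[1] 12 -> 30, delta = 18, sum = 79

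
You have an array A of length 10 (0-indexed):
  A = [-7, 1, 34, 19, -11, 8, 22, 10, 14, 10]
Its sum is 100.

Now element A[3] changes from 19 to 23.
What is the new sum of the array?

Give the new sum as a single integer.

Old value at index 3: 19
New value at index 3: 23
Delta = 23 - 19 = 4
New sum = old_sum + delta = 100 + (4) = 104

Answer: 104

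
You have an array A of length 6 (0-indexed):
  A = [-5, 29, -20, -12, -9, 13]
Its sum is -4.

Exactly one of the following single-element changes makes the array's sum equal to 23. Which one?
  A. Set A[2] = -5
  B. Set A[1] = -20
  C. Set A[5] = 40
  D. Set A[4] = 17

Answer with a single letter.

Option A: A[2] -20->-5, delta=15, new_sum=-4+(15)=11
Option B: A[1] 29->-20, delta=-49, new_sum=-4+(-49)=-53
Option C: A[5] 13->40, delta=27, new_sum=-4+(27)=23 <-- matches target
Option D: A[4] -9->17, delta=26, new_sum=-4+(26)=22

Answer: C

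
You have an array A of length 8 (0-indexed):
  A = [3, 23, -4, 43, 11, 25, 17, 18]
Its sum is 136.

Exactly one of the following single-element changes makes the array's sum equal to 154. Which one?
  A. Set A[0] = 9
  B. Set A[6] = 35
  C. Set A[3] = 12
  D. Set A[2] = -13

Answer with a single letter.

Option A: A[0] 3->9, delta=6, new_sum=136+(6)=142
Option B: A[6] 17->35, delta=18, new_sum=136+(18)=154 <-- matches target
Option C: A[3] 43->12, delta=-31, new_sum=136+(-31)=105
Option D: A[2] -4->-13, delta=-9, new_sum=136+(-9)=127

Answer: B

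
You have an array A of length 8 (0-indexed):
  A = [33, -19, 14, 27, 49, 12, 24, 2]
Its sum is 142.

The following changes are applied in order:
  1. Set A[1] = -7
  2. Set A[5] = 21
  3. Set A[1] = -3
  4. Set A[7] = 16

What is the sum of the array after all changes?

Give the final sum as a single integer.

Answer: 181

Derivation:
Initial sum: 142
Change 1: A[1] -19 -> -7, delta = 12, sum = 154
Change 2: A[5] 12 -> 21, delta = 9, sum = 163
Change 3: A[1] -7 -> -3, delta = 4, sum = 167
Change 4: A[7] 2 -> 16, delta = 14, sum = 181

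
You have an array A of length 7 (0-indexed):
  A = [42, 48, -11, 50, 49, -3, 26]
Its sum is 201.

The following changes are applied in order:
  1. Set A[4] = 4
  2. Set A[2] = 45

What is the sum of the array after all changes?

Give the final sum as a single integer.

Initial sum: 201
Change 1: A[4] 49 -> 4, delta = -45, sum = 156
Change 2: A[2] -11 -> 45, delta = 56, sum = 212

Answer: 212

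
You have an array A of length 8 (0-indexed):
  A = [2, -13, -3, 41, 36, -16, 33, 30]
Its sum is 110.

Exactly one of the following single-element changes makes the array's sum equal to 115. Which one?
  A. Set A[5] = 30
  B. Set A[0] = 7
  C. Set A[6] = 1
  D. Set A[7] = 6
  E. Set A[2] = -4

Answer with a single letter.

Option A: A[5] -16->30, delta=46, new_sum=110+(46)=156
Option B: A[0] 2->7, delta=5, new_sum=110+(5)=115 <-- matches target
Option C: A[6] 33->1, delta=-32, new_sum=110+(-32)=78
Option D: A[7] 30->6, delta=-24, new_sum=110+(-24)=86
Option E: A[2] -3->-4, delta=-1, new_sum=110+(-1)=109

Answer: B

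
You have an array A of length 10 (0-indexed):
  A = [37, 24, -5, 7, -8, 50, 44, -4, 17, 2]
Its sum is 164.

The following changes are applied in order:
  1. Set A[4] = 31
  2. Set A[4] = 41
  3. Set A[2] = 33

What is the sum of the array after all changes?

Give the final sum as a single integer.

Initial sum: 164
Change 1: A[4] -8 -> 31, delta = 39, sum = 203
Change 2: A[4] 31 -> 41, delta = 10, sum = 213
Change 3: A[2] -5 -> 33, delta = 38, sum = 251

Answer: 251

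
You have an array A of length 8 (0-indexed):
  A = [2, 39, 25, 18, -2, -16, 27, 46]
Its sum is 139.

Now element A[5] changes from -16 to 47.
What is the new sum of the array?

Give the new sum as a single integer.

Old value at index 5: -16
New value at index 5: 47
Delta = 47 - -16 = 63
New sum = old_sum + delta = 139 + (63) = 202

Answer: 202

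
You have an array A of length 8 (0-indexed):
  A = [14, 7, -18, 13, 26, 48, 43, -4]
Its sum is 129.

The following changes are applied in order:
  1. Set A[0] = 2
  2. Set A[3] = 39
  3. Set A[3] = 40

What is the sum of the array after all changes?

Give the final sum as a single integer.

Initial sum: 129
Change 1: A[0] 14 -> 2, delta = -12, sum = 117
Change 2: A[3] 13 -> 39, delta = 26, sum = 143
Change 3: A[3] 39 -> 40, delta = 1, sum = 144

Answer: 144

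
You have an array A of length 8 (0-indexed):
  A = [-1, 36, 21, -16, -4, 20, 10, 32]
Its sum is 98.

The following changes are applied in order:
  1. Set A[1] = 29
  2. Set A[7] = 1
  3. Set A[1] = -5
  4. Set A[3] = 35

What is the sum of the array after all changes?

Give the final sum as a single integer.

Initial sum: 98
Change 1: A[1] 36 -> 29, delta = -7, sum = 91
Change 2: A[7] 32 -> 1, delta = -31, sum = 60
Change 3: A[1] 29 -> -5, delta = -34, sum = 26
Change 4: A[3] -16 -> 35, delta = 51, sum = 77

Answer: 77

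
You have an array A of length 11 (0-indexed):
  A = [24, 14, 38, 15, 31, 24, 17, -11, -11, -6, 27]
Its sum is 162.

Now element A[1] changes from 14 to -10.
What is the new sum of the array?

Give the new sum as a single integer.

Old value at index 1: 14
New value at index 1: -10
Delta = -10 - 14 = -24
New sum = old_sum + delta = 162 + (-24) = 138

Answer: 138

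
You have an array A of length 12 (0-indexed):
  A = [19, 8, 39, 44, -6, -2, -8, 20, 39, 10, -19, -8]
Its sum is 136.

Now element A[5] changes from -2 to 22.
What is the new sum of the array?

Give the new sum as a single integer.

Answer: 160

Derivation:
Old value at index 5: -2
New value at index 5: 22
Delta = 22 - -2 = 24
New sum = old_sum + delta = 136 + (24) = 160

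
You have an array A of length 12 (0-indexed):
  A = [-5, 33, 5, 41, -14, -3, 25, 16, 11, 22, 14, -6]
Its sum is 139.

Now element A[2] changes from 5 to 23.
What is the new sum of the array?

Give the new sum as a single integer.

Old value at index 2: 5
New value at index 2: 23
Delta = 23 - 5 = 18
New sum = old_sum + delta = 139 + (18) = 157

Answer: 157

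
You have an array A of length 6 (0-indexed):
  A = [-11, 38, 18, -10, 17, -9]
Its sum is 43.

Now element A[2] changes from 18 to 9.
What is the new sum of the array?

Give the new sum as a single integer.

Old value at index 2: 18
New value at index 2: 9
Delta = 9 - 18 = -9
New sum = old_sum + delta = 43 + (-9) = 34

Answer: 34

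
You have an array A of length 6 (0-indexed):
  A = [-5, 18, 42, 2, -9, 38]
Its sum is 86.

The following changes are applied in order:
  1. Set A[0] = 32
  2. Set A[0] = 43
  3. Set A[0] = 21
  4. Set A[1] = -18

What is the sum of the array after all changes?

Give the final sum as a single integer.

Answer: 76

Derivation:
Initial sum: 86
Change 1: A[0] -5 -> 32, delta = 37, sum = 123
Change 2: A[0] 32 -> 43, delta = 11, sum = 134
Change 3: A[0] 43 -> 21, delta = -22, sum = 112
Change 4: A[1] 18 -> -18, delta = -36, sum = 76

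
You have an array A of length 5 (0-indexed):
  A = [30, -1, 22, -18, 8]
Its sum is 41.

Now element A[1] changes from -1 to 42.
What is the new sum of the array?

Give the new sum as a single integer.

Answer: 84

Derivation:
Old value at index 1: -1
New value at index 1: 42
Delta = 42 - -1 = 43
New sum = old_sum + delta = 41 + (43) = 84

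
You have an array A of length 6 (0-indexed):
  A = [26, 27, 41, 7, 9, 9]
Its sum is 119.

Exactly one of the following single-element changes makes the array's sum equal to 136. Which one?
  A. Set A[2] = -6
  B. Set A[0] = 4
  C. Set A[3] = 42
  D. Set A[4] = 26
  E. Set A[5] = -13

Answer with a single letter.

Option A: A[2] 41->-6, delta=-47, new_sum=119+(-47)=72
Option B: A[0] 26->4, delta=-22, new_sum=119+(-22)=97
Option C: A[3] 7->42, delta=35, new_sum=119+(35)=154
Option D: A[4] 9->26, delta=17, new_sum=119+(17)=136 <-- matches target
Option E: A[5] 9->-13, delta=-22, new_sum=119+(-22)=97

Answer: D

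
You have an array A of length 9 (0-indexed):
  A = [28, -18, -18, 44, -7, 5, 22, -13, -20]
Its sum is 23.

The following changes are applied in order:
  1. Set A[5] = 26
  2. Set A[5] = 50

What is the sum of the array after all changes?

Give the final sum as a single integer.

Initial sum: 23
Change 1: A[5] 5 -> 26, delta = 21, sum = 44
Change 2: A[5] 26 -> 50, delta = 24, sum = 68

Answer: 68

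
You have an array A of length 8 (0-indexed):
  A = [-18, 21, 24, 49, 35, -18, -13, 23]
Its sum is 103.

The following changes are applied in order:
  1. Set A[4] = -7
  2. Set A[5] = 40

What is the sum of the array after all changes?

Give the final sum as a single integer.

Answer: 119

Derivation:
Initial sum: 103
Change 1: A[4] 35 -> -7, delta = -42, sum = 61
Change 2: A[5] -18 -> 40, delta = 58, sum = 119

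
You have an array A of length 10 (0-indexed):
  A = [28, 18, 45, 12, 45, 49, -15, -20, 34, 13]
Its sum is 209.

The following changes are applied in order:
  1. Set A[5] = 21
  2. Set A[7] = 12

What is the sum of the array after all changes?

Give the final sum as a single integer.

Answer: 213

Derivation:
Initial sum: 209
Change 1: A[5] 49 -> 21, delta = -28, sum = 181
Change 2: A[7] -20 -> 12, delta = 32, sum = 213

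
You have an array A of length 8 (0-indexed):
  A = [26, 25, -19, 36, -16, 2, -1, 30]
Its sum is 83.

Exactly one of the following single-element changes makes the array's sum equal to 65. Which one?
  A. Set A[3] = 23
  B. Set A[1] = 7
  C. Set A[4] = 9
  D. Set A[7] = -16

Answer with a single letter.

Option A: A[3] 36->23, delta=-13, new_sum=83+(-13)=70
Option B: A[1] 25->7, delta=-18, new_sum=83+(-18)=65 <-- matches target
Option C: A[4] -16->9, delta=25, new_sum=83+(25)=108
Option D: A[7] 30->-16, delta=-46, new_sum=83+(-46)=37

Answer: B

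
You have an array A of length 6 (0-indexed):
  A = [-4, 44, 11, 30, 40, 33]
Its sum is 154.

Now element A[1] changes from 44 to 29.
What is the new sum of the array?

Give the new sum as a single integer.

Old value at index 1: 44
New value at index 1: 29
Delta = 29 - 44 = -15
New sum = old_sum + delta = 154 + (-15) = 139

Answer: 139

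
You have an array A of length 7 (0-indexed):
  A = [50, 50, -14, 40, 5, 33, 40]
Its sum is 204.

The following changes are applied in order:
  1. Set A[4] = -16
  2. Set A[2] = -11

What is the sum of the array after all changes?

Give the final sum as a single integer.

Answer: 186

Derivation:
Initial sum: 204
Change 1: A[4] 5 -> -16, delta = -21, sum = 183
Change 2: A[2] -14 -> -11, delta = 3, sum = 186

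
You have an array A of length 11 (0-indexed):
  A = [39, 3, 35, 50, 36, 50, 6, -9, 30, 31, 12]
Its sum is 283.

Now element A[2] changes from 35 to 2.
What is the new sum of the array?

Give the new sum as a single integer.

Old value at index 2: 35
New value at index 2: 2
Delta = 2 - 35 = -33
New sum = old_sum + delta = 283 + (-33) = 250

Answer: 250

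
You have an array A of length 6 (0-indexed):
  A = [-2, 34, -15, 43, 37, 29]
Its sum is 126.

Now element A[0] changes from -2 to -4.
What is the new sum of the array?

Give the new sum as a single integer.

Old value at index 0: -2
New value at index 0: -4
Delta = -4 - -2 = -2
New sum = old_sum + delta = 126 + (-2) = 124

Answer: 124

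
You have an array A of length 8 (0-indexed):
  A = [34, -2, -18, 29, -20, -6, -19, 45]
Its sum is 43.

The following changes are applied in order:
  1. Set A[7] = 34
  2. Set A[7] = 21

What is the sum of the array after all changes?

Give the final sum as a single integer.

Initial sum: 43
Change 1: A[7] 45 -> 34, delta = -11, sum = 32
Change 2: A[7] 34 -> 21, delta = -13, sum = 19

Answer: 19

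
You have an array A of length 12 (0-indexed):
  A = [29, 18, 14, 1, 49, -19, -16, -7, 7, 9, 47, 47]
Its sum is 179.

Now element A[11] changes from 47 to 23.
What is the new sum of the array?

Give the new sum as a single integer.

Old value at index 11: 47
New value at index 11: 23
Delta = 23 - 47 = -24
New sum = old_sum + delta = 179 + (-24) = 155

Answer: 155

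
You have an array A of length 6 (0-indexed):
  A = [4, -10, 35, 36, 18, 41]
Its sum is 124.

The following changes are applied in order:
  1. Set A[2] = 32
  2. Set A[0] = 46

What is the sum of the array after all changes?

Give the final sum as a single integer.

Initial sum: 124
Change 1: A[2] 35 -> 32, delta = -3, sum = 121
Change 2: A[0] 4 -> 46, delta = 42, sum = 163

Answer: 163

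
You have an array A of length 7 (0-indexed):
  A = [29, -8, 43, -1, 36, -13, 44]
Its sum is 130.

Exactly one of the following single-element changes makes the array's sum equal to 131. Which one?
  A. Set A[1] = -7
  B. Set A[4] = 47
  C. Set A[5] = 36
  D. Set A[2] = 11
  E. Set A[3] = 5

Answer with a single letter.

Option A: A[1] -8->-7, delta=1, new_sum=130+(1)=131 <-- matches target
Option B: A[4] 36->47, delta=11, new_sum=130+(11)=141
Option C: A[5] -13->36, delta=49, new_sum=130+(49)=179
Option D: A[2] 43->11, delta=-32, new_sum=130+(-32)=98
Option E: A[3] -1->5, delta=6, new_sum=130+(6)=136

Answer: A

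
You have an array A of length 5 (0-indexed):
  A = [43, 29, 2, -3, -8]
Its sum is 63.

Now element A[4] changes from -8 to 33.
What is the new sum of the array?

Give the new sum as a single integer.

Answer: 104

Derivation:
Old value at index 4: -8
New value at index 4: 33
Delta = 33 - -8 = 41
New sum = old_sum + delta = 63 + (41) = 104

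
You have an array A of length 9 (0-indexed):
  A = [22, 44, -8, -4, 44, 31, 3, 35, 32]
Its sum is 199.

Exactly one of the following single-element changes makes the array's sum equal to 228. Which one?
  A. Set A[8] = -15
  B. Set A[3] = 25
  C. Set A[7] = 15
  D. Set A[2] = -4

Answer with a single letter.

Option A: A[8] 32->-15, delta=-47, new_sum=199+(-47)=152
Option B: A[3] -4->25, delta=29, new_sum=199+(29)=228 <-- matches target
Option C: A[7] 35->15, delta=-20, new_sum=199+(-20)=179
Option D: A[2] -8->-4, delta=4, new_sum=199+(4)=203

Answer: B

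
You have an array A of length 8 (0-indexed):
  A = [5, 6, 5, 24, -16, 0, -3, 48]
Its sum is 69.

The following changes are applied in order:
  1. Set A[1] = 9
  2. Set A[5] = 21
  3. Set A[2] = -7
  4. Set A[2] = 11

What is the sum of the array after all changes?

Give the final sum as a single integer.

Initial sum: 69
Change 1: A[1] 6 -> 9, delta = 3, sum = 72
Change 2: A[5] 0 -> 21, delta = 21, sum = 93
Change 3: A[2] 5 -> -7, delta = -12, sum = 81
Change 4: A[2] -7 -> 11, delta = 18, sum = 99

Answer: 99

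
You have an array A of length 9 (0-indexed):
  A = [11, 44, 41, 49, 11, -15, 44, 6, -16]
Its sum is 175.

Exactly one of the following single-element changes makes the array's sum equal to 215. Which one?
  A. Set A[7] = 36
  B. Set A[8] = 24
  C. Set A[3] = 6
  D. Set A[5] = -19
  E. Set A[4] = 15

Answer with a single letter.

Option A: A[7] 6->36, delta=30, new_sum=175+(30)=205
Option B: A[8] -16->24, delta=40, new_sum=175+(40)=215 <-- matches target
Option C: A[3] 49->6, delta=-43, new_sum=175+(-43)=132
Option D: A[5] -15->-19, delta=-4, new_sum=175+(-4)=171
Option E: A[4] 11->15, delta=4, new_sum=175+(4)=179

Answer: B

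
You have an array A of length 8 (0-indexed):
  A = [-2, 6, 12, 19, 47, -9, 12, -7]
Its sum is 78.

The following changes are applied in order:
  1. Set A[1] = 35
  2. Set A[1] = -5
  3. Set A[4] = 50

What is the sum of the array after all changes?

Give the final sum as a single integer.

Answer: 70

Derivation:
Initial sum: 78
Change 1: A[1] 6 -> 35, delta = 29, sum = 107
Change 2: A[1] 35 -> -5, delta = -40, sum = 67
Change 3: A[4] 47 -> 50, delta = 3, sum = 70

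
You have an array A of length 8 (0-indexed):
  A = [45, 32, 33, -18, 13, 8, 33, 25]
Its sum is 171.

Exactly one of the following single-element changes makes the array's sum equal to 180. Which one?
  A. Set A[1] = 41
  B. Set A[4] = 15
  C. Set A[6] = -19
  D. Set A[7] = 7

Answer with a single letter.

Answer: A

Derivation:
Option A: A[1] 32->41, delta=9, new_sum=171+(9)=180 <-- matches target
Option B: A[4] 13->15, delta=2, new_sum=171+(2)=173
Option C: A[6] 33->-19, delta=-52, new_sum=171+(-52)=119
Option D: A[7] 25->7, delta=-18, new_sum=171+(-18)=153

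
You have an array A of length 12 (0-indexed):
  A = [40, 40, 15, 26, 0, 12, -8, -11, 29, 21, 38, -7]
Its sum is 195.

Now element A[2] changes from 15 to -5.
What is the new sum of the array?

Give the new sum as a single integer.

Old value at index 2: 15
New value at index 2: -5
Delta = -5 - 15 = -20
New sum = old_sum + delta = 195 + (-20) = 175

Answer: 175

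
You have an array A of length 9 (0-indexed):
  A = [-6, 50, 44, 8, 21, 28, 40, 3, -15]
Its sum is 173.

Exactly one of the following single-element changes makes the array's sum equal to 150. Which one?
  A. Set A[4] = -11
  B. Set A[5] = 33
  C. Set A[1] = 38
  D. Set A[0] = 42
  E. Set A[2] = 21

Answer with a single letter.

Answer: E

Derivation:
Option A: A[4] 21->-11, delta=-32, new_sum=173+(-32)=141
Option B: A[5] 28->33, delta=5, new_sum=173+(5)=178
Option C: A[1] 50->38, delta=-12, new_sum=173+(-12)=161
Option D: A[0] -6->42, delta=48, new_sum=173+(48)=221
Option E: A[2] 44->21, delta=-23, new_sum=173+(-23)=150 <-- matches target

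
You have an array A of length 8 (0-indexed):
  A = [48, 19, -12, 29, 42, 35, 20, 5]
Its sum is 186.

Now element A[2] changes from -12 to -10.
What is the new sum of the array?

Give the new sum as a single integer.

Answer: 188

Derivation:
Old value at index 2: -12
New value at index 2: -10
Delta = -10 - -12 = 2
New sum = old_sum + delta = 186 + (2) = 188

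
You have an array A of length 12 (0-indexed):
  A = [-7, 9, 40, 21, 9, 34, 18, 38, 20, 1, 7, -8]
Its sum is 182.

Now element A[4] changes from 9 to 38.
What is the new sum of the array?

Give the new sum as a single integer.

Old value at index 4: 9
New value at index 4: 38
Delta = 38 - 9 = 29
New sum = old_sum + delta = 182 + (29) = 211

Answer: 211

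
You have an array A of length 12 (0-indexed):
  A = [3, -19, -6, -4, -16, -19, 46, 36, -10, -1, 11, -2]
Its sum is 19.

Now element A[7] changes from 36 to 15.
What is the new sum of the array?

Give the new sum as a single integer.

Answer: -2

Derivation:
Old value at index 7: 36
New value at index 7: 15
Delta = 15 - 36 = -21
New sum = old_sum + delta = 19 + (-21) = -2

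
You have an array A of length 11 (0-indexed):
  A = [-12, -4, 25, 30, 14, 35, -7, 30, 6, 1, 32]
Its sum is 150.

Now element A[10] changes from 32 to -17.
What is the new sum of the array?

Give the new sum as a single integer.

Old value at index 10: 32
New value at index 10: -17
Delta = -17 - 32 = -49
New sum = old_sum + delta = 150 + (-49) = 101

Answer: 101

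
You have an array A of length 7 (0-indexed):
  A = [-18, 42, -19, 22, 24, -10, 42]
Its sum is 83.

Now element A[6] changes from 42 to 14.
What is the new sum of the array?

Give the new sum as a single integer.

Answer: 55

Derivation:
Old value at index 6: 42
New value at index 6: 14
Delta = 14 - 42 = -28
New sum = old_sum + delta = 83 + (-28) = 55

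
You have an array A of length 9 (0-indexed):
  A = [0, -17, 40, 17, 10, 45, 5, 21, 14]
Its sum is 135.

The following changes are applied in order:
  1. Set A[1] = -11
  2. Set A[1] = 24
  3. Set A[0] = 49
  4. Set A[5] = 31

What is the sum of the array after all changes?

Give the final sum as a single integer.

Answer: 211

Derivation:
Initial sum: 135
Change 1: A[1] -17 -> -11, delta = 6, sum = 141
Change 2: A[1] -11 -> 24, delta = 35, sum = 176
Change 3: A[0] 0 -> 49, delta = 49, sum = 225
Change 4: A[5] 45 -> 31, delta = -14, sum = 211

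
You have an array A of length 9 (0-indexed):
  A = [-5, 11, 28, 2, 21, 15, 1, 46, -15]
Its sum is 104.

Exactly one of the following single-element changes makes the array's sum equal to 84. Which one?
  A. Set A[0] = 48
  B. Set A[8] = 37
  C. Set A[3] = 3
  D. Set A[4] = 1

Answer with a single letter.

Answer: D

Derivation:
Option A: A[0] -5->48, delta=53, new_sum=104+(53)=157
Option B: A[8] -15->37, delta=52, new_sum=104+(52)=156
Option C: A[3] 2->3, delta=1, new_sum=104+(1)=105
Option D: A[4] 21->1, delta=-20, new_sum=104+(-20)=84 <-- matches target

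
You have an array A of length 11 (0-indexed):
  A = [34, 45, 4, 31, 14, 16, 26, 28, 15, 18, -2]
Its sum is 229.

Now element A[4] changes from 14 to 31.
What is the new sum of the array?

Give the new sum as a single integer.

Old value at index 4: 14
New value at index 4: 31
Delta = 31 - 14 = 17
New sum = old_sum + delta = 229 + (17) = 246

Answer: 246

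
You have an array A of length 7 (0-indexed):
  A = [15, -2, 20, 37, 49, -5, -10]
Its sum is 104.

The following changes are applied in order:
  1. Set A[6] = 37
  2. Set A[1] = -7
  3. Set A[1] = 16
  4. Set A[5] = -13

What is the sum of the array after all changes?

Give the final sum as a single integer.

Answer: 161

Derivation:
Initial sum: 104
Change 1: A[6] -10 -> 37, delta = 47, sum = 151
Change 2: A[1] -2 -> -7, delta = -5, sum = 146
Change 3: A[1] -7 -> 16, delta = 23, sum = 169
Change 4: A[5] -5 -> -13, delta = -8, sum = 161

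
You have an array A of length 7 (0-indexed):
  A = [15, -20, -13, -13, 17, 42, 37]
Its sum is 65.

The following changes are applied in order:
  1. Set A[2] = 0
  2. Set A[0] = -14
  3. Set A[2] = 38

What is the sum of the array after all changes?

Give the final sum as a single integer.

Answer: 87

Derivation:
Initial sum: 65
Change 1: A[2] -13 -> 0, delta = 13, sum = 78
Change 2: A[0] 15 -> -14, delta = -29, sum = 49
Change 3: A[2] 0 -> 38, delta = 38, sum = 87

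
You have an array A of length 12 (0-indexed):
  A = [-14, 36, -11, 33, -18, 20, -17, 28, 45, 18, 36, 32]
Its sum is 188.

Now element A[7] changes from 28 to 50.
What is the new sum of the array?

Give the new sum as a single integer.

Answer: 210

Derivation:
Old value at index 7: 28
New value at index 7: 50
Delta = 50 - 28 = 22
New sum = old_sum + delta = 188 + (22) = 210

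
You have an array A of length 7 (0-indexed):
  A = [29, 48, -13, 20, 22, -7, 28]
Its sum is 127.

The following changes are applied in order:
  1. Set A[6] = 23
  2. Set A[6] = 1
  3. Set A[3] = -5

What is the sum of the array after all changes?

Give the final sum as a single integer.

Answer: 75

Derivation:
Initial sum: 127
Change 1: A[6] 28 -> 23, delta = -5, sum = 122
Change 2: A[6] 23 -> 1, delta = -22, sum = 100
Change 3: A[3] 20 -> -5, delta = -25, sum = 75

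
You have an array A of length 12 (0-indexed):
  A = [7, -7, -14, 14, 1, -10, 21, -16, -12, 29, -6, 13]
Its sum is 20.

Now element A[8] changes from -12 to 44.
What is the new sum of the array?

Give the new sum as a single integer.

Answer: 76

Derivation:
Old value at index 8: -12
New value at index 8: 44
Delta = 44 - -12 = 56
New sum = old_sum + delta = 20 + (56) = 76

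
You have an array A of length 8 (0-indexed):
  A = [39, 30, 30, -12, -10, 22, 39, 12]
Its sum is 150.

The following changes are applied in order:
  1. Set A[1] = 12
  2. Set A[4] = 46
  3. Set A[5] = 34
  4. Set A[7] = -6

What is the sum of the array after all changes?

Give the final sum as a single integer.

Initial sum: 150
Change 1: A[1] 30 -> 12, delta = -18, sum = 132
Change 2: A[4] -10 -> 46, delta = 56, sum = 188
Change 3: A[5] 22 -> 34, delta = 12, sum = 200
Change 4: A[7] 12 -> -6, delta = -18, sum = 182

Answer: 182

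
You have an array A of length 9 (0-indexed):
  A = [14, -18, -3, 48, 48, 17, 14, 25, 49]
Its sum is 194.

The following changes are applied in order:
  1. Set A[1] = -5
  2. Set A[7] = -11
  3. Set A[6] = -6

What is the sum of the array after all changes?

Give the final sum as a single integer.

Initial sum: 194
Change 1: A[1] -18 -> -5, delta = 13, sum = 207
Change 2: A[7] 25 -> -11, delta = -36, sum = 171
Change 3: A[6] 14 -> -6, delta = -20, sum = 151

Answer: 151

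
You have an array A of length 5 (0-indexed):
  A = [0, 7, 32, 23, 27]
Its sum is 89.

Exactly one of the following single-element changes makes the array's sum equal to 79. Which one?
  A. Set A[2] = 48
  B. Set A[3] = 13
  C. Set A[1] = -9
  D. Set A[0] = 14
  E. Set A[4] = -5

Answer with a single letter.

Answer: B

Derivation:
Option A: A[2] 32->48, delta=16, new_sum=89+(16)=105
Option B: A[3] 23->13, delta=-10, new_sum=89+(-10)=79 <-- matches target
Option C: A[1] 7->-9, delta=-16, new_sum=89+(-16)=73
Option D: A[0] 0->14, delta=14, new_sum=89+(14)=103
Option E: A[4] 27->-5, delta=-32, new_sum=89+(-32)=57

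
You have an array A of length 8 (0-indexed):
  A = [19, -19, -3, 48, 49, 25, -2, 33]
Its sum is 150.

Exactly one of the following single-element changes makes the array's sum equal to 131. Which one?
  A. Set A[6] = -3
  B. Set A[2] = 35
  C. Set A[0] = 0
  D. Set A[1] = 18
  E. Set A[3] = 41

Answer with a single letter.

Option A: A[6] -2->-3, delta=-1, new_sum=150+(-1)=149
Option B: A[2] -3->35, delta=38, new_sum=150+(38)=188
Option C: A[0] 19->0, delta=-19, new_sum=150+(-19)=131 <-- matches target
Option D: A[1] -19->18, delta=37, new_sum=150+(37)=187
Option E: A[3] 48->41, delta=-7, new_sum=150+(-7)=143

Answer: C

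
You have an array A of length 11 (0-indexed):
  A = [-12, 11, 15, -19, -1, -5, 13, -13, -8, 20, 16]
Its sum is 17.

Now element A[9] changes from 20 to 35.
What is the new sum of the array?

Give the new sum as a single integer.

Old value at index 9: 20
New value at index 9: 35
Delta = 35 - 20 = 15
New sum = old_sum + delta = 17 + (15) = 32

Answer: 32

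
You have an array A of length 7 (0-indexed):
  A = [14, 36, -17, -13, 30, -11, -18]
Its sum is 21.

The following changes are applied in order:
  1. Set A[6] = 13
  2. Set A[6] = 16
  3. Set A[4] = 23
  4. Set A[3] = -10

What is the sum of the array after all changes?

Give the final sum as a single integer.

Initial sum: 21
Change 1: A[6] -18 -> 13, delta = 31, sum = 52
Change 2: A[6] 13 -> 16, delta = 3, sum = 55
Change 3: A[4] 30 -> 23, delta = -7, sum = 48
Change 4: A[3] -13 -> -10, delta = 3, sum = 51

Answer: 51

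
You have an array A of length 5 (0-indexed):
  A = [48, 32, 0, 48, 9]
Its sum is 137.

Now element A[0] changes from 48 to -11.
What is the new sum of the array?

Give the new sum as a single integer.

Old value at index 0: 48
New value at index 0: -11
Delta = -11 - 48 = -59
New sum = old_sum + delta = 137 + (-59) = 78

Answer: 78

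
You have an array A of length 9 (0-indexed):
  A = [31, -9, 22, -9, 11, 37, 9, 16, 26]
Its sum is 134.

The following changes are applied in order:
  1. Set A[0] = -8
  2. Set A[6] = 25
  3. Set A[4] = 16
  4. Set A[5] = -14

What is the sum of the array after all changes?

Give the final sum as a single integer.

Initial sum: 134
Change 1: A[0] 31 -> -8, delta = -39, sum = 95
Change 2: A[6] 9 -> 25, delta = 16, sum = 111
Change 3: A[4] 11 -> 16, delta = 5, sum = 116
Change 4: A[5] 37 -> -14, delta = -51, sum = 65

Answer: 65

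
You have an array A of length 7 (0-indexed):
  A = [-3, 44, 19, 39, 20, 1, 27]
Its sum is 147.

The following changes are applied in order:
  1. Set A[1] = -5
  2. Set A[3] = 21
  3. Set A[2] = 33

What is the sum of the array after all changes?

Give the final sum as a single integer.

Initial sum: 147
Change 1: A[1] 44 -> -5, delta = -49, sum = 98
Change 2: A[3] 39 -> 21, delta = -18, sum = 80
Change 3: A[2] 19 -> 33, delta = 14, sum = 94

Answer: 94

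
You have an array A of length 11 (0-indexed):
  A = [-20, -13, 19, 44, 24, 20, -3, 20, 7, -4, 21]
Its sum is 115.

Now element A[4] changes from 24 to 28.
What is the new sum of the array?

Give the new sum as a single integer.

Answer: 119

Derivation:
Old value at index 4: 24
New value at index 4: 28
Delta = 28 - 24 = 4
New sum = old_sum + delta = 115 + (4) = 119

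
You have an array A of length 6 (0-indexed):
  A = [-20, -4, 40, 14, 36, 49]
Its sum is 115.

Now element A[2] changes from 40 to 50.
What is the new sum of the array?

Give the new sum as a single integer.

Answer: 125

Derivation:
Old value at index 2: 40
New value at index 2: 50
Delta = 50 - 40 = 10
New sum = old_sum + delta = 115 + (10) = 125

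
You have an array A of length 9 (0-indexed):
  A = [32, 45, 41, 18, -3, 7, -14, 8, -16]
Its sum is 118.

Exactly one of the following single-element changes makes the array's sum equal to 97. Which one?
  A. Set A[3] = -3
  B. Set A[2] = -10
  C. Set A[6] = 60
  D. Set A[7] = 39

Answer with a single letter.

Answer: A

Derivation:
Option A: A[3] 18->-3, delta=-21, new_sum=118+(-21)=97 <-- matches target
Option B: A[2] 41->-10, delta=-51, new_sum=118+(-51)=67
Option C: A[6] -14->60, delta=74, new_sum=118+(74)=192
Option D: A[7] 8->39, delta=31, new_sum=118+(31)=149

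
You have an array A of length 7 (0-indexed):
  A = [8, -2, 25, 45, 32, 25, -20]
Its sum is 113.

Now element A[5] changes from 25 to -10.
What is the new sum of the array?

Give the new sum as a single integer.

Answer: 78

Derivation:
Old value at index 5: 25
New value at index 5: -10
Delta = -10 - 25 = -35
New sum = old_sum + delta = 113 + (-35) = 78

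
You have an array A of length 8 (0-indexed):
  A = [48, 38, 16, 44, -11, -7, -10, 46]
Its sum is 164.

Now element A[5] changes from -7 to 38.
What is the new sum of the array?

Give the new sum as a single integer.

Old value at index 5: -7
New value at index 5: 38
Delta = 38 - -7 = 45
New sum = old_sum + delta = 164 + (45) = 209

Answer: 209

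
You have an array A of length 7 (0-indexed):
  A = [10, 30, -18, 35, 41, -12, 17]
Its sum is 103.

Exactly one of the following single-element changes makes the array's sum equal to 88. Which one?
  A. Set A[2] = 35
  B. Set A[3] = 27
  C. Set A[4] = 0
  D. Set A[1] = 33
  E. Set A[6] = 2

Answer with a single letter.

Option A: A[2] -18->35, delta=53, new_sum=103+(53)=156
Option B: A[3] 35->27, delta=-8, new_sum=103+(-8)=95
Option C: A[4] 41->0, delta=-41, new_sum=103+(-41)=62
Option D: A[1] 30->33, delta=3, new_sum=103+(3)=106
Option E: A[6] 17->2, delta=-15, new_sum=103+(-15)=88 <-- matches target

Answer: E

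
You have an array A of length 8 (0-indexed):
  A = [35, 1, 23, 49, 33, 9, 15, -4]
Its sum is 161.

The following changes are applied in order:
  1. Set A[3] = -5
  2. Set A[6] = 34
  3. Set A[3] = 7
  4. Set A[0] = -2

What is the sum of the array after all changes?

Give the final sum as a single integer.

Answer: 101

Derivation:
Initial sum: 161
Change 1: A[3] 49 -> -5, delta = -54, sum = 107
Change 2: A[6] 15 -> 34, delta = 19, sum = 126
Change 3: A[3] -5 -> 7, delta = 12, sum = 138
Change 4: A[0] 35 -> -2, delta = -37, sum = 101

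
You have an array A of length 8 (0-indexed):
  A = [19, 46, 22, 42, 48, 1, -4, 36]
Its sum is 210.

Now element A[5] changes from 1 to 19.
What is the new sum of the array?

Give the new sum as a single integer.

Old value at index 5: 1
New value at index 5: 19
Delta = 19 - 1 = 18
New sum = old_sum + delta = 210 + (18) = 228

Answer: 228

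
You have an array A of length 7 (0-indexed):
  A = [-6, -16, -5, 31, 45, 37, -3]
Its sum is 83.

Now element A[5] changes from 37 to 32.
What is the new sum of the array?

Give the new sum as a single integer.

Old value at index 5: 37
New value at index 5: 32
Delta = 32 - 37 = -5
New sum = old_sum + delta = 83 + (-5) = 78

Answer: 78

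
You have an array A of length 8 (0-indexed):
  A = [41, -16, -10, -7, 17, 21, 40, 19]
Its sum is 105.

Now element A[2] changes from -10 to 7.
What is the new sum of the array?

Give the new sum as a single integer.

Answer: 122

Derivation:
Old value at index 2: -10
New value at index 2: 7
Delta = 7 - -10 = 17
New sum = old_sum + delta = 105 + (17) = 122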